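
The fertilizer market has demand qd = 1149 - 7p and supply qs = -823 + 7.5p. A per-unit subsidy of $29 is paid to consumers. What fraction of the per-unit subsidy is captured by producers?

Pre-subsidy: 1149 - 7p = -823 + 7.5p gives p* = 136, q* = 197.
With the rebate, buyers effectively pay pb = ps − 29, where ps is the price sellers receive.
Demand in terms of ps becomes qd = 1149 − 7(ps − 29) = 1352 - 7ps. Setting this equal to supply: 1352 - 7ps = -823 + 7.5ps, so ps = 150.
Buyers pay pb = 150 − 29 = 121; q' = -823 + 7.5·150 = 302.
Buyers' price falls by p* − pb = 136 − 121 = 15; sellers' price rises by ps − p* = 150 − 136 = 14.
So producers capture 14/29 = 14/29 of each unit of subsidy.

Producer share = 14/29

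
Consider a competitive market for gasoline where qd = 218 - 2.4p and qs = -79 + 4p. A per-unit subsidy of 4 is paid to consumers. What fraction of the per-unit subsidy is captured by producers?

Pre-subsidy: 218 - 2.4p = -79 + 4p gives p* = 46.40625, q* = 106.625.
With the rebate, buyers effectively pay pb = ps − 4, where ps is the price sellers receive.
Demand in terms of ps becomes qd = 218 − 2.4(ps − 4) = 227.6 - 2.4ps. Setting this equal to supply: 227.6 - 2.4ps = -79 + 4ps, so ps = 47.90625.
Buyers pay pb = 47.90625 − 4 = 43.90625; q' = -79 + 4·47.90625 = 112.625.
Buyers' price falls by p* − pb = 46.40625 − 43.90625 = 2.5; sellers' price rises by ps − p* = 47.90625 − 46.40625 = 1.5.
So producers capture 1.5/4 = 0.375 of each unit of subsidy.

Producer share = 0.375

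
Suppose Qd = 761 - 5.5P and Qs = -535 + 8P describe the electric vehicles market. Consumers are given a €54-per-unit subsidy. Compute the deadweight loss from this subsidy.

Deadweight loss = €4752

Pre-subsidy: 761 - 5.5P = -535 + 8P gives P* = 96, Q* = 233.
With the rebate, buyers effectively pay Pb = Ps − 54, where Ps is the price sellers receive.
Demand in terms of Ps becomes Qd = 761 − 5.5(Ps − 54) = 1058 - 5.5Ps. Setting this equal to supply: 1058 - 5.5Ps = -535 + 8Ps, so Ps = 118.
Buyers pay Pb = 118 − 54 = 64; Q' = -535 + 8·118 = 409.
The subsidy expands output by 409 − 233 = 176 past the efficient level; on those units the gap between marginal cost and willingness to pay runs from 0 up to 54.
DWL = ½ × 54 × 176 = 4752.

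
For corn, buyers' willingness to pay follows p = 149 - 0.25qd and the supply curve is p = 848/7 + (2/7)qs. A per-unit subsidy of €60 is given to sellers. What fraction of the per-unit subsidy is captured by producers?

Producer share = 8/15

Pre-subsidy: 149 - 0.25q = 848/7 + (2/7)q gives q* = 52 and p* = 136.
With the subsidy, sellers receive ps = pb + 60 for each unit, where pb is the price buyers pay.
On the curves, pb = 149 - 0.25q and ps = 848/7 + (2/7)q; the wedge ps − pb = 60 gives 848/7 + (2/7)q − (149 - 0.25q) = 60, so q' = 164.
Then pb = 149 − 0.25·164 = 108 and ps = 848/7 + (2/7)·164 = 168.
Buyers' price falls by p* − pb = 136 − 108 = 28; sellers' price rises by ps − p* = 168 − 136 = 32.
So producers capture 32/60 = 8/15 of each unit of subsidy.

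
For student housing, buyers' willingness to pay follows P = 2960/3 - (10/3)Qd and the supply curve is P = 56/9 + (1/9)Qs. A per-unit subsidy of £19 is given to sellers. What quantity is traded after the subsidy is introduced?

Q' = 8995/31

Pre-subsidy: 2960/3 - (10/3)Q = 56/9 + (1/9)Q gives Q* = 8824/31 and P* = 3520/93.
With the subsidy, sellers receive Ps = Pb + 19 for each unit, where Pb is the price buyers pay.
On the curves, Pb = 2960/3 - (10/3)Q and Ps = 56/9 + (1/9)Q; the wedge Ps − Pb = 19 gives 56/9 + (1/9)Q − (2960/3 - (10/3)Q) = 19, so Q' = 8995/31.
Then Pb = 2960/3 − (10/3)·(8995/31) = 1810/93 and Ps = 56/9 + (1/9)·(8995/31) = 3577/93.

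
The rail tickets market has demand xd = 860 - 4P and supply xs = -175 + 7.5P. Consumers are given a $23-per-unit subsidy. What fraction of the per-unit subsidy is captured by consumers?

Consumer share = 15/23

Pre-subsidy: 860 - 4P = -175 + 7.5P gives P* = 90, x* = 500.
With the rebate, buyers effectively pay Pb = Ps − 23, where Ps is the price sellers receive.
Demand in terms of Ps becomes xd = 860 − 4(Ps − 23) = 952 - 4Ps. Setting this equal to supply: 952 - 4Ps = -175 + 7.5Ps, so Ps = 98.
Buyers pay Pb = 98 − 23 = 75; x' = -175 + 7.5·98 = 560.
Buyers' price falls by P* − Pb = 90 − 75 = 15; sellers' price rises by Ps − P* = 98 − 90 = 8.
So consumers capture 15/23 = 15/23 of each unit of subsidy.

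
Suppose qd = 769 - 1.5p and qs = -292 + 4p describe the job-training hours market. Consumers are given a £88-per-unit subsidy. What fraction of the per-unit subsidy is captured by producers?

Pre-subsidy: 769 - 1.5p = -292 + 4p gives p* = 2122/11, q* = 5276/11.
With the rebate, buyers effectively pay pb = ps − 88, where ps is the price sellers receive.
Demand in terms of ps becomes qd = 769 − 1.5(ps − 88) = 901 - 1.5ps. Setting this equal to supply: 901 - 1.5ps = -292 + 4ps, so ps = 2386/11.
Buyers pay pb = 2386/11 − 88 = 1418/11; q' = -292 + 4·(2386/11) = 6332/11.
Buyers' price falls by p* − pb = 2122/11 − 1418/11 = 64; sellers' price rises by ps − p* = 2386/11 − 2122/11 = 24.
So producers capture 24/88 = 3/11 of each unit of subsidy.

Producer share = 3/11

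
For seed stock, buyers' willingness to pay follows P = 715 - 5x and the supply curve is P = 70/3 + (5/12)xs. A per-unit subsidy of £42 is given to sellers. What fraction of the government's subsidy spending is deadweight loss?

Pre-subsidy: 715 - 5x = 70/3 + (5/12)x gives x* = 1660/13 and P* = 995/13.
With the subsidy, sellers receive Ps = Pb + 42 for each unit, where Pb is the price buyers pay.
On the curves, Pb = 715 - 5x and Ps = 70/3 + (5/12)x; the wedge Ps − Pb = 42 gives 70/3 + (5/12)x − (715 - 5x) = 42, so x' = 8804/65.
Then Pb = 715 − 5·(8804/65) = 491/13 and Ps = 70/3 + (5/12)·(8804/65) = 1037/13.
ΔCS = ½(1660/13 + 8804/65)(995/13 − 491/13) = 4310208/845; ΔPS = ½(1660/13 + 8804/65)(1037/13 − 995/13) = 359184/845.
Government spending = 42 × 8804/65 = 369768/65.
DWL = ½ × 42 × (8804/65 − 1660/13) = 10584/65; fraction = (10584/65) / (369768/65) = 63/2201.

DWL / government spending = 63/2201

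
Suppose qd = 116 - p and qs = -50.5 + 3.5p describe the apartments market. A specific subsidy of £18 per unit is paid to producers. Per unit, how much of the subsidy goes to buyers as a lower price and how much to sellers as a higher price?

Pre-subsidy: 116 - p = -50.5 + 3.5p gives p* = 37, q* = 79.
With the subsidy, sellers receive ps = pb + 18 for each unit, where pb is the price buyers pay.
Supply in terms of pb becomes qs = -50.5 + 3.5(pb + 18) = 12.5 + 3.5pb. Setting this equal to demand: 116 - pb = 12.5 + 3.5pb, so pb = 23.
Sellers receive ps = 23 + 18 = 41; q' = 116 − 1·23 = 93.
Buyers' price falls by p* − pb = 37 − 23 = 14; sellers' price rises by ps − p* = 41 − 37 = 4.

Buyers gain £14 per unit; sellers gain £4 per unit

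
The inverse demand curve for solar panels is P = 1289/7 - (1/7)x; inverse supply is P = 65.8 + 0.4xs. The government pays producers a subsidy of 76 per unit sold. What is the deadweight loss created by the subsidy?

Pre-subsidy: 1289/7 - (1/7)x = 65.8 + 0.4x gives x* = 218 and P* = 153.
With the subsidy, sellers receive Ps = Pb + 76 for each unit, where Pb is the price buyers pay.
On the curves, Pb = 1289/7 - (1/7)x and Ps = 65.8 + 0.4x; the wedge Ps − Pb = 76 gives 65.8 + 0.4x − (1289/7 - (1/7)x) = 76, so x' = 358.
Then Pb = 1289/7 − (1/7)·358 = 133 and Ps = 65.8 + 0.4·358 = 209.
The subsidy expands output by 358 − 218 = 140 past the efficient level; on those units the gap between marginal cost and willingness to pay runs from 0 up to 76.
DWL = ½ × 76 × 140 = 5320.

Deadweight loss = 5320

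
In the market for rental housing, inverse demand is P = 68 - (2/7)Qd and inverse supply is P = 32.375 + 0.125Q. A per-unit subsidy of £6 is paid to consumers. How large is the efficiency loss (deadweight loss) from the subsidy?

Deadweight loss = 1008/23

Pre-subsidy: 68 - (2/7)Q = 32.375 + 0.125Q gives Q* = 1995/23 and P* = 994/23.
With the rebate, buyers effectively pay Pb = Ps − 6, where Ps is the price sellers receive.
On the curves, Pb = 68 - (2/7)Q and Ps = 32.375 + 0.125Q; the wedge Ps − Pb = 6 gives 32.375 + 0.125Q − (68 - (2/7)Q) = 6, so Q' = 2331/23.
Then Pb = 68 − (2/7)·(2331/23) = 898/23 and Ps = 32.375 + 0.125·(2331/23) = 1036/23.
The subsidy expands output by 2331/23 − 1995/23 = 336/23 past the efficient level; on those units the gap between marginal cost and willingness to pay runs from 0 up to 6.
DWL = ½ × 6 × 336/23 = 1008/23.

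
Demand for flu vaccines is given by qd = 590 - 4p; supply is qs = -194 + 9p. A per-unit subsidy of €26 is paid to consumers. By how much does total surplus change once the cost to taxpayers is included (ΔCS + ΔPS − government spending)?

Pre-subsidy: 590 - 4p = -194 + 9p gives p* = 784/13, q* = 4534/13.
With the rebate, buyers effectively pay pb = ps − 26, where ps is the price sellers receive.
Demand in terms of ps becomes qd = 590 − 4(ps − 26) = 694 - 4ps. Setting this equal to supply: 694 - 4ps = -194 + 9ps, so ps = 888/13.
Buyers pay pb = 888/13 − 26 = 550/13; q' = -194 + 9·(888/13) = 5470/13.
ΔCS = ½(4534/13 + 5470/13)(784/13 − 550/13) = 90036/13; ΔPS = ½(4534/13 + 5470/13)(888/13 − 784/13) = 40016/13.
Government spending = 26 × 5470/13 = 10940.
Net change = 90036/13 + 40016/13 − 10940 = -936. The loss equals the DWL triangle ½·26·72.

Net change in total surplus = -€936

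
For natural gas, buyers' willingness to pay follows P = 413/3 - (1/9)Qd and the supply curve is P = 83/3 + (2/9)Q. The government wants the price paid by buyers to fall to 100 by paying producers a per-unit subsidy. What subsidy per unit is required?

Required subsidy s = 3 per unit

At a buyer price of 100, quantity demanded is 1239 − 9·100 = 339.
Sellers supply 339 only when they receive Ps = 83/3 + (2/9)·339 = 103.
s = Ps − Pb = 103 − 100 = 3.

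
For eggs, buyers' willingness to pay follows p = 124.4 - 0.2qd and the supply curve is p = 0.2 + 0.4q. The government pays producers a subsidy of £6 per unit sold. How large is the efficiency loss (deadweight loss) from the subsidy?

Deadweight loss = £30

Pre-subsidy: 124.4 - 0.2q = 0.2 + 0.4q gives q* = 207 and p* = 83.
With the subsidy, sellers receive ps = pb + 6 for each unit, where pb is the price buyers pay.
On the curves, pb = 124.4 - 0.2q and ps = 0.2 + 0.4q; the wedge ps − pb = 6 gives 0.2 + 0.4q − (124.4 - 0.2q) = 6, so q' = 217.
Then pb = 124.4 − 0.2·217 = 81 and ps = 0.2 + 0.4·217 = 87.
The subsidy expands output by 217 − 207 = 10 past the efficient level; on those units the gap between marginal cost and willingness to pay runs from 0 up to 6.
DWL = ½ × 6 × 10 = 30.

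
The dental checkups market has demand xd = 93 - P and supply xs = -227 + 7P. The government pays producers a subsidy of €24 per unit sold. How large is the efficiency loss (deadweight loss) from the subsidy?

Pre-subsidy: 93 - P = -227 + 7P gives P* = 40, x* = 53.
With the subsidy, sellers receive Ps = Pb + 24 for each unit, where Pb is the price buyers pay.
Supply in terms of Pb becomes xs = -227 + 7(Pb + 24) = -59 + 7Pb. Setting this equal to demand: 93 - Pb = -59 + 7Pb, so Pb = 19.
Sellers receive Ps = 19 + 24 = 43; x' = 93 − 1·19 = 74.
The subsidy expands output by 74 − 53 = 21 past the efficient level; on those units the gap between marginal cost and willingness to pay runs from 0 up to 24.
DWL = ½ × 24 × 21 = 252.

Deadweight loss = €252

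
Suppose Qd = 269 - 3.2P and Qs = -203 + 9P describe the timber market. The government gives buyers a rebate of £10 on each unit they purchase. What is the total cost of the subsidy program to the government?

Government cost = 102970/61

Pre-subsidy: 269 - 3.2P = -203 + 9P gives P* = 2360/61, Q* = 8857/61.
With the rebate, buyers effectively pay Pb = Ps − 10, where Ps is the price sellers receive.
Demand in terms of Ps becomes Qd = 269 − 3.2(Ps − 10) = 301 - 3.2Ps. Setting this equal to supply: 301 - 3.2Ps = -203 + 9Ps, so Ps = 2520/61.
Buyers pay Pb = 2520/61 − 10 = 1910/61; Q' = -203 + 9·(2520/61) = 10297/61.
Government outlay = subsidy × quantity = 10 × 10297/61 = 102970/61.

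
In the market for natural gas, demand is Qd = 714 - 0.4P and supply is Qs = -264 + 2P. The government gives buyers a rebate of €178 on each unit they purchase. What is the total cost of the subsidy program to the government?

Government cost = 325918/3

Pre-subsidy: 714 - 0.4P = -264 + 2P gives P* = 407.5, Q* = 551.
With the rebate, buyers effectively pay Pb = Ps − 178, where Ps is the price sellers receive.
Demand in terms of Ps becomes Qd = 714 − 0.4(Ps − 178) = 785.2 - 0.4Ps. Setting this equal to supply: 785.2 - 0.4Ps = -264 + 2Ps, so Ps = 2623/6.
Buyers pay Pb = 2623/6 − 178 = 1555/6; Q' = -264 + 2·(2623/6) = 1831/3.
Government outlay = subsidy × quantity = 178 × 1831/3 = 325918/3.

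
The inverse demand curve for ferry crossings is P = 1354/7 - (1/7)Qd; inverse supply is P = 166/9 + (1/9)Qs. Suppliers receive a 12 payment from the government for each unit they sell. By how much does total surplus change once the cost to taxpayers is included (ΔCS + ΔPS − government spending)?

Net change in total surplus = -283.5

Pre-subsidy: 1354/7 - (1/7)Q = 166/9 + (1/9)Q gives Q* = 689 and P* = 95.
With the subsidy, sellers receive Ps = Pb + 12 for each unit, where Pb is the price buyers pay.
On the curves, Pb = 1354/7 - (1/7)Q and Ps = 166/9 + (1/9)Q; the wedge Ps − Pb = 12 gives 166/9 + (1/9)Q − (1354/7 - (1/7)Q) = 12, so Q' = 736.25.
Then Pb = 1354/7 − (1/7)·736.25 = 88.25 and Ps = 166/9 + (1/9)·736.25 = 100.25.
ΔCS = ½(689 + 736.25)(95 − 88.25) = 4810.21875; ΔPS = ½(689 + 736.25)(100.25 − 95) = 3741.28125.
Government spending = 12 × 736.25 = 8835.
Net change = 4810.21875 + 3741.28125 − 8835 = -283.5. The loss equals the DWL triangle ½·12·47.25.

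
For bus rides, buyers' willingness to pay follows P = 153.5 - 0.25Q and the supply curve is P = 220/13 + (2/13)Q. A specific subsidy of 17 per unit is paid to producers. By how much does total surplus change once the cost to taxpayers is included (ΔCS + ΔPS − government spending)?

Pre-subsidy: 153.5 - 0.25Q = 220/13 + (2/13)Q gives Q* = 7102/21 and P* = 1448/21.
With the subsidy, sellers receive Ps = Pb + 17 for each unit, where Pb is the price buyers pay.
On the curves, Pb = 153.5 - 0.25Q and Ps = 220/13 + (2/13)Q; the wedge Ps − Pb = 17 gives 220/13 + (2/13)Q − (153.5 - 0.25Q) = 17, so Q' = 2662/7.
Then Pb = 153.5 − 0.25·(2662/7) = 409/7 and Ps = 220/13 + (2/13)·(2662/7) = 528/7.
ΔCS = ½(7102/21 + 2662/7)(1448/21 − 409/7) = 1667224/441; ΔPS = ½(7102/21 + 2662/7)(528/7 − 1448/21) = 1025984/441.
Government spending = 17 × 2662/7 = 45254/7.
Net change = 1667224/441 + 1025984/441 − 45254/7 = -7514/21. The loss equals the DWL triangle ½·17·884/21.

Net change in total surplus = -7514/21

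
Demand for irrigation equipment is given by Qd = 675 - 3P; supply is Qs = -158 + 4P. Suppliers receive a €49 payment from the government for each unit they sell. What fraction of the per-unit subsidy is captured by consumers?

Pre-subsidy: 675 - 3P = -158 + 4P gives P* = 119, Q* = 318.
With the subsidy, sellers receive Ps = Pb + 49 for each unit, where Pb is the price buyers pay.
Supply in terms of Pb becomes Qs = -158 + 4(Pb + 49) = 38 + 4Pb. Setting this equal to demand: 675 - 3Pb = 38 + 4Pb, so Pb = 91.
Sellers receive Ps = 91 + 49 = 140; Q' = 675 − 3·91 = 402.
Buyers' price falls by P* − Pb = 119 − 91 = 28; sellers' price rises by Ps − P* = 140 − 119 = 21.
So consumers capture 28/49 = 4/7 of each unit of subsidy.

Consumer share = 4/7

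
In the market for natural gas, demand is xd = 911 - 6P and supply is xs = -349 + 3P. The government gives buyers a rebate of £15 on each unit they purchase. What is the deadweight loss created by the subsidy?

Deadweight loss = £225

Pre-subsidy: 911 - 6P = -349 + 3P gives P* = 140, x* = 71.
With the rebate, buyers effectively pay Pb = Ps − 15, where Ps is the price sellers receive.
Demand in terms of Ps becomes xd = 911 − 6(Ps − 15) = 1001 - 6Ps. Setting this equal to supply: 1001 - 6Ps = -349 + 3Ps, so Ps = 150.
Buyers pay Pb = 150 − 15 = 135; x' = -349 + 3·150 = 101.
The subsidy expands output by 101 − 71 = 30 past the efficient level; on those units the gap between marginal cost and willingness to pay runs from 0 up to 15.
DWL = ½ × 15 × 30 = 225.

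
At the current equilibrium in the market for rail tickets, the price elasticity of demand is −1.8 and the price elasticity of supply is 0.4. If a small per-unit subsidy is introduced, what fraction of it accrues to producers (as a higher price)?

For a small subsidy around the equilibrium, the benefit split depends on the relative slopes, which at a point are proportional to the elasticities.
Buyer share = εs/(εs + |εd|) = 0.4/(0.4 + 1.8) = 2/11; seller share = |εd|/(εs + |εd|) = 9/11.
So producers capture 9/11 of the subsidy.

Producer share = 9/11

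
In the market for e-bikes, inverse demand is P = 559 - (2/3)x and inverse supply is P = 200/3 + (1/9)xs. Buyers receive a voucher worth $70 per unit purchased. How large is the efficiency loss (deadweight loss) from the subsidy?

Deadweight loss = $3150

Pre-subsidy: 559 - (2/3)x = 200/3 + (1/9)x gives x* = 633 and P* = 137.
With the rebate, buyers effectively pay Pb = Ps − 70, where Ps is the price sellers receive.
On the curves, Pb = 559 - (2/3)x and Ps = 200/3 + (1/9)x; the wedge Ps − Pb = 70 gives 200/3 + (1/9)x − (559 - (2/3)x) = 70, so x' = 723.
Then Pb = 559 − (2/3)·723 = 77 and Ps = 200/3 + (1/9)·723 = 147.
The subsidy expands output by 723 − 633 = 90 past the efficient level; on those units the gap between marginal cost and willingness to pay runs from 0 up to 70.
DWL = ½ × 70 × 90 = 3150.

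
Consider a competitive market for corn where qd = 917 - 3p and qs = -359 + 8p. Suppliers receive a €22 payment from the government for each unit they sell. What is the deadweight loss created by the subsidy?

Deadweight loss = €528

Pre-subsidy: 917 - 3p = -359 + 8p gives p* = 116, q* = 569.
With the subsidy, sellers receive ps = pb + 22 for each unit, where pb is the price buyers pay.
Supply in terms of pb becomes qs = -359 + 8(pb + 22) = -183 + 8pb. Setting this equal to demand: 917 - 3pb = -183 + 8pb, so pb = 100.
Sellers receive ps = 100 + 22 = 122; q' = 917 − 3·100 = 617.
The subsidy expands output by 617 − 569 = 48 past the efficient level; on those units the gap between marginal cost and willingness to pay runs from 0 up to 22.
DWL = ½ × 22 × 48 = 528.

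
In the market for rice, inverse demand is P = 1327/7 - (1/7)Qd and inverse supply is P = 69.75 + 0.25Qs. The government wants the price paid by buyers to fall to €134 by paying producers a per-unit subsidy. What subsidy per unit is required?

Required subsidy s = €33 per unit

At a buyer price of 134, quantity demanded is 1327 − 7·134 = 389.
Sellers supply 389 only when they receive Ps = 69.75 + 0.25·389 = 167.
s = Ps − Pb = 167 − 134 = 33.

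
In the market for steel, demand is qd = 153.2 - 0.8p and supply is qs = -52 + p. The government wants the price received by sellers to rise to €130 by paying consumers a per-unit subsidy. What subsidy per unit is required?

At a seller price of 130, quantity supplied is -52 + 1·130 = 78.
Buyers absorb 78 only when they pay pb with 153.2 − 0.8·pb = 78, i.e. pb = 94.
s = ps − pb = 130 − 94 = 36.

Required subsidy s = €36 per unit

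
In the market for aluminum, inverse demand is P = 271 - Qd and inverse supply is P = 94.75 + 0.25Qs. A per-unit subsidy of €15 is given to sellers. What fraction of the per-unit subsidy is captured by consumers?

Pre-subsidy: 271 - Q = 94.75 + 0.25Q gives Q* = 141 and P* = 130.
With the subsidy, sellers receive Ps = Pb + 15 for each unit, where Pb is the price buyers pay.
On the curves, Pb = 271 - Q and Ps = 94.75 + 0.25Q; the wedge Ps − Pb = 15 gives 94.75 + 0.25Q − (271 - Q) = 15, so Q' = 153.
Then Pb = 271 − 1·153 = 118 and Ps = 94.75 + 0.25·153 = 133.
Buyers' price falls by P* − Pb = 130 − 118 = 12; sellers' price rises by Ps − P* = 133 − 130 = 3.
So consumers capture 12/15 = 0.8 of each unit of subsidy.

Consumer share = 0.8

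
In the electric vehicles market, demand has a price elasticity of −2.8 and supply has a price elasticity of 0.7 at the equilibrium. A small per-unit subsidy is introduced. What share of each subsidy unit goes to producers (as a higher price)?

Producer share = 0.8

For a small subsidy around the equilibrium, the benefit split depends on the relative slopes, which at a point are proportional to the elasticities.
Buyer share = εs/(εs + |εd|) = 0.7/(0.7 + 2.8) = 0.2; seller share = |εd|/(εs + |εd|) = 0.8.
So producers capture 0.8 of the subsidy.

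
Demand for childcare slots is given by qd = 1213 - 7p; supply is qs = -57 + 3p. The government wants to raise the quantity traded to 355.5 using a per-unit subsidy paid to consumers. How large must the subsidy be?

At q = 355.5, invert demand for the buyer price: pb = (1213 − 355.5)/7 = 122.5; invert supply for the seller price: ps = (355.5 − (-57))/3 = 137.5.
The subsidy must fill the gap: s = ps − pb = 137.5 − 122.5 = 15.

Required subsidy s = 15 per unit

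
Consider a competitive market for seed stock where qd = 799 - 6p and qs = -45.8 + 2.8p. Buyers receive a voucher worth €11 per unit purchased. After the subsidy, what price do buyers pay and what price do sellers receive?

Pre-subsidy: 799 - 6p = -45.8 + 2.8p gives p* = 96, q* = 223.
With the rebate, buyers effectively pay pb = ps − 11, where ps is the price sellers receive.
Demand in terms of ps becomes qd = 799 − 6(ps − 11) = 865 - 6ps. Setting this equal to supply: 865 - 6ps = -45.8 + 2.8ps, so ps = 103.5.
Buyers pay pb = 103.5 − 11 = 92.5; q' = -45.8 + 2.8·103.5 = 244.

Buyers pay €92.5; sellers receive €103.5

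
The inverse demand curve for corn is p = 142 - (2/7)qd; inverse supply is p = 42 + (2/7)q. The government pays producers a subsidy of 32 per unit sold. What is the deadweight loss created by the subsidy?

Deadweight loss = 896

Pre-subsidy: 142 - (2/7)q = 42 + (2/7)q gives q* = 175 and p* = 92.
With the subsidy, sellers receive ps = pb + 32 for each unit, where pb is the price buyers pay.
On the curves, pb = 142 - (2/7)q and ps = 42 + (2/7)q; the wedge ps − pb = 32 gives 42 + (2/7)q − (142 - (2/7)q) = 32, so q' = 231.
Then pb = 142 − (2/7)·231 = 76 and ps = 42 + (2/7)·231 = 108.
The subsidy expands output by 231 − 175 = 56 past the efficient level; on those units the gap between marginal cost and willingness to pay runs from 0 up to 32.
DWL = ½ × 32 × 56 = 896.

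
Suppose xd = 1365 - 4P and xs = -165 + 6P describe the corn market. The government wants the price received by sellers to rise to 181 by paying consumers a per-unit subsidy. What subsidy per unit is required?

Required subsidy s = 70 per unit

At a seller price of 181, quantity supplied is -165 + 6·181 = 921.
Buyers absorb 921 only when they pay Pb with 1365 − 4·Pb = 921, i.e. Pb = 111.
s = Ps − Pb = 181 − 111 = 70.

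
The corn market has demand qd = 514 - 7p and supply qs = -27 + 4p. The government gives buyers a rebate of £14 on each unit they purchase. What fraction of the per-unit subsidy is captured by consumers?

Consumer share = 4/11

Pre-subsidy: 514 - 7p = -27 + 4p gives p* = 541/11, q* = 1867/11.
With the rebate, buyers effectively pay pb = ps − 14, where ps is the price sellers receive.
Demand in terms of ps becomes qd = 514 − 7(ps − 14) = 612 - 7ps. Setting this equal to supply: 612 - 7ps = -27 + 4ps, so ps = 639/11.
Buyers pay pb = 639/11 − 14 = 485/11; q' = -27 + 4·(639/11) = 2259/11.
Buyers' price falls by p* − pb = 541/11 − 485/11 = 56/11; sellers' price rises by ps − p* = 639/11 − 541/11 = 98/11.
So consumers capture (56/11)/14 = 4/11 of each unit of subsidy.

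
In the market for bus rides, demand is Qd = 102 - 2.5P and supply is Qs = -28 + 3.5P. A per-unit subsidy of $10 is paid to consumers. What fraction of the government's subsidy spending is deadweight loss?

DWL / government spending = 25/214

Pre-subsidy: 102 - 2.5P = -28 + 3.5P gives P* = 65/3, Q* = 287/6.
With the rebate, buyers effectively pay Pb = Ps − 10, where Ps is the price sellers receive.
Demand in terms of Ps becomes Qd = 102 − 2.5(Ps − 10) = 127 - 2.5Ps. Setting this equal to supply: 127 - 2.5Ps = -28 + 3.5Ps, so Ps = 155/6.
Buyers pay Pb = 155/6 − 10 = 95/6; Q' = -28 + 3.5·(155/6) = 749/12.
ΔCS = ½(287/6 + 749/12)(65/3 − 95/6) = 321.5625; ΔPS = ½(287/6 + 749/12)(155/6 − 65/3) = 229.6875.
Government spending = 10 × 749/12 = 3745/6.
DWL = ½ × 10 × (749/12 − 287/6) = 875/12; fraction = (875/12) / (3745/6) = 25/214.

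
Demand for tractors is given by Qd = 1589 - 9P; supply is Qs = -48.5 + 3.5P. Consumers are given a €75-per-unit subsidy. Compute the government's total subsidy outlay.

Government cost = €44925

Pre-subsidy: 1589 - 9P = -48.5 + 3.5P gives P* = 131, Q* = 410.
With the rebate, buyers effectively pay Pb = Ps − 75, where Ps is the price sellers receive.
Demand in terms of Ps becomes Qd = 1589 − 9(Ps − 75) = 2264 - 9Ps. Setting this equal to supply: 2264 - 9Ps = -48.5 + 3.5Ps, so Ps = 185.
Buyers pay Pb = 185 − 75 = 110; Q' = -48.5 + 3.5·185 = 599.
Government outlay = subsidy × quantity = 75 × 599 = 44925.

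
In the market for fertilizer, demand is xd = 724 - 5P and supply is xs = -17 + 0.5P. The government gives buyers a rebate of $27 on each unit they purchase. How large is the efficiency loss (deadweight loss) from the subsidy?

Pre-subsidy: 724 - 5P = -17 + 0.5P gives P* = 1482/11, x* = 554/11.
With the rebate, buyers effectively pay Pb = Ps − 27, where Ps is the price sellers receive.
Demand in terms of Ps becomes xd = 724 − 5(Ps − 27) = 859 - 5Ps. Setting this equal to supply: 859 - 5Ps = -17 + 0.5Ps, so Ps = 1752/11.
Buyers pay Pb = 1752/11 − 27 = 1455/11; x' = -17 + 0.5·(1752/11) = 689/11.
The subsidy expands output by 689/11 − 554/11 = 135/11 past the efficient level; on those units the gap between marginal cost and willingness to pay runs from 0 up to 27.
DWL = ½ × 27 × 135/11 = 3645/22.

Deadweight loss = 3645/22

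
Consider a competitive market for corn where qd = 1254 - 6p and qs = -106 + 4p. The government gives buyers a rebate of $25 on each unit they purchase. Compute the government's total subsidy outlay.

Government cost = $12450

Pre-subsidy: 1254 - 6p = -106 + 4p gives p* = 136, q* = 438.
With the rebate, buyers effectively pay pb = ps − 25, where ps is the price sellers receive.
Demand in terms of ps becomes qd = 1254 − 6(ps − 25) = 1404 - 6ps. Setting this equal to supply: 1404 - 6ps = -106 + 4ps, so ps = 151.
Buyers pay pb = 151 − 25 = 126; q' = -106 + 4·151 = 498.
Government outlay = subsidy × quantity = 25 × 498 = 12450.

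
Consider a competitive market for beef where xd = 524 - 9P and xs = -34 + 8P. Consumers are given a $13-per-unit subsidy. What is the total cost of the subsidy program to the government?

Pre-subsidy: 524 - 9P = -34 + 8P gives P* = 558/17, x* = 3886/17.
With the rebate, buyers effectively pay Pb = Ps − 13, where Ps is the price sellers receive.
Demand in terms of Ps becomes xd = 524 − 9(Ps − 13) = 641 - 9Ps. Setting this equal to supply: 641 - 9Ps = -34 + 8Ps, so Ps = 675/17.
Buyers pay Pb = 675/17 − 13 = 454/17; x' = -34 + 8·(675/17) = 4822/17.
Government outlay = subsidy × quantity = 13 × 4822/17 = 62686/17.

Government cost = 62686/17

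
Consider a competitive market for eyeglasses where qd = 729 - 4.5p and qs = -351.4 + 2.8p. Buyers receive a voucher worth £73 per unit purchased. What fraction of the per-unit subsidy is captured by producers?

Producer share = 45/73

Pre-subsidy: 729 - 4.5p = -351.4 + 2.8p gives p* = 148, q* = 63.
With the rebate, buyers effectively pay pb = ps − 73, where ps is the price sellers receive.
Demand in terms of ps becomes qd = 729 − 4.5(ps − 73) = 1057.5 - 4.5ps. Setting this equal to supply: 1057.5 - 4.5ps = -351.4 + 2.8ps, so ps = 193.
Buyers pay pb = 193 − 73 = 120; q' = -351.4 + 2.8·193 = 189.
Buyers' price falls by p* − pb = 148 − 120 = 28; sellers' price rises by ps − p* = 193 − 148 = 45.
So producers capture 45/73 = 45/73 of each unit of subsidy.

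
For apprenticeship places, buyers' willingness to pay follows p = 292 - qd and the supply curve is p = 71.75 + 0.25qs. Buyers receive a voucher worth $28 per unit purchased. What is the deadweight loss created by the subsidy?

Deadweight loss = $313.6

Pre-subsidy: 292 - q = 71.75 + 0.25q gives q* = 176.2 and p* = 115.8.
With the rebate, buyers effectively pay pb = ps − 28, where ps is the price sellers receive.
On the curves, pb = 292 - q and ps = 71.75 + 0.25q; the wedge ps − pb = 28 gives 71.75 + 0.25q − (292 - q) = 28, so q' = 198.6.
Then pb = 292 − 1·198.6 = 93.4 and ps = 71.75 + 0.25·198.6 = 121.4.
The subsidy expands output by 198.6 − 176.2 = 22.4 past the efficient level; on those units the gap between marginal cost and willingness to pay runs from 0 up to 28.
DWL = ½ × 28 × 22.4 = 313.6.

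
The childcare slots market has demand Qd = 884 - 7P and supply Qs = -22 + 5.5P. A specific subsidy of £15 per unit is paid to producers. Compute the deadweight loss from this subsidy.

Deadweight loss = £346.5

Pre-subsidy: 884 - 7P = -22 + 5.5P gives P* = 72.48, Q* = 376.64.
With the subsidy, sellers receive Ps = Pb + 15 for each unit, where Pb is the price buyers pay.
Supply in terms of Pb becomes Qs = -22 + 5.5(Pb + 15) = 60.5 + 5.5Pb. Setting this equal to demand: 884 - 7Pb = 60.5 + 5.5Pb, so Pb = 65.88.
Sellers receive Ps = 65.88 + 15 = 80.88; Q' = 884 − 7·65.88 = 422.84.
The subsidy expands output by 422.84 − 376.64 = 46.2 past the efficient level; on those units the gap between marginal cost and willingness to pay runs from 0 up to 15.
DWL = ½ × 15 × 46.2 = 346.5.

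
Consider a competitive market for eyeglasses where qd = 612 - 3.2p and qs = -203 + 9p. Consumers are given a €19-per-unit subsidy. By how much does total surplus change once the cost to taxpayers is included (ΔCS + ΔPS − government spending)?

Net change in total surplus = -25992/61

Pre-subsidy: 612 - 3.2p = -203 + 9p gives p* = 4075/61, q* = 24292/61.
With the rebate, buyers effectively pay pb = ps − 19, where ps is the price sellers receive.
Demand in terms of ps becomes qd = 612 − 3.2(ps − 19) = 672.8 - 3.2ps. Setting this equal to supply: 672.8 - 3.2ps = -203 + 9ps, so ps = 4379/61.
Buyers pay pb = 4379/61 − 19 = 3220/61; q' = -203 + 9·(4379/61) = 27028/61.
ΔCS = ½(24292/61 + 27028/61)(4075/61 − 3220/61) = 21939300/3721; ΔPS = ½(24292/61 + 27028/61)(4379/61 − 4075/61) = 7800640/3721.
Government spending = 19 × 27028/61 = 513532/61.
Net change = 21939300/3721 + 7800640/3721 − 513532/61 = -25992/61. The loss equals the DWL triangle ½·19·2736/61.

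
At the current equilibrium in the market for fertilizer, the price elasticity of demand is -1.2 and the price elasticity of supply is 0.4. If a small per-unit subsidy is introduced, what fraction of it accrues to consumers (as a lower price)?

For a small subsidy around the equilibrium, the benefit split depends on the relative slopes, which at a point are proportional to the elasticities.
Buyer share = εs/(εs + |εd|) = 0.4/(0.4 + 1.2) = 0.25; seller share = |εd|/(εs + |εd|) = 0.75.

Consumer share = 0.25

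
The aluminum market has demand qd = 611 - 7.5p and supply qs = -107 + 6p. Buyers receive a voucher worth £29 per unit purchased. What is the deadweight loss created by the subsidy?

Pre-subsidy: 611 - 7.5p = -107 + 6p gives p* = 1436/27, q* = 1909/9.
With the rebate, buyers effectively pay pb = ps − 29, where ps is the price sellers receive.
Demand in terms of ps becomes qd = 611 − 7.5(ps − 29) = 828.5 - 7.5ps. Setting this equal to supply: 828.5 - 7.5ps = -107 + 6ps, so ps = 1871/27.
Buyers pay pb = 1871/27 − 29 = 1088/27; q' = -107 + 6·(1871/27) = 2779/9.
The subsidy expands output by 2779/9 − 1909/9 = 290/3 past the efficient level; on those units the gap between marginal cost and willingness to pay runs from 0 up to 29.
DWL = ½ × 29 × 290/3 = 4205/3.

Deadweight loss = 4205/3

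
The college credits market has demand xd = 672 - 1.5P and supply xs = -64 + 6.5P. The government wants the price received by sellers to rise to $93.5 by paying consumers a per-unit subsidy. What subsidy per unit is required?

At a seller price of 93.5, quantity supplied is -64 + 6.5·93.5 = 543.75.
Buyers absorb 543.75 only when they pay Pb with 672 − 1.5·Pb = 543.75, i.e. Pb = 85.5.
s = Ps − Pb = 93.5 − 85.5 = 8.

Required subsidy s = $8 per unit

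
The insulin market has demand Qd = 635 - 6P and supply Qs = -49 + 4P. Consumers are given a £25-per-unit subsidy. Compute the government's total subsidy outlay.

Government cost = £7115

Pre-subsidy: 635 - 6P = -49 + 4P gives P* = 68.4, Q* = 224.6.
With the rebate, buyers effectively pay Pb = Ps − 25, where Ps is the price sellers receive.
Demand in terms of Ps becomes Qd = 635 − 6(Ps − 25) = 785 - 6Ps. Setting this equal to supply: 785 - 6Ps = -49 + 4Ps, so Ps = 83.4.
Buyers pay Pb = 83.4 − 25 = 58.4; Q' = -49 + 4·83.4 = 284.6.
Government outlay = subsidy × quantity = 25 × 284.6 = 7115.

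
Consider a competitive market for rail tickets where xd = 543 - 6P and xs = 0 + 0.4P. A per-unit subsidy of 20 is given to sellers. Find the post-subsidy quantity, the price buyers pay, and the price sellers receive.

x' = 41.4375; buyers pay 83.59375; sellers receive 103.59375

Pre-subsidy: 543 - 6P = 0 + 0.4P gives P* = 84.84375, x* = 33.9375.
With the subsidy, sellers receive Ps = Pb + 20 for each unit, where Pb is the price buyers pay.
Supply in terms of Pb becomes xs = 0 + 0.4(Pb + 20) = 8 + 0.4Pb. Setting this equal to demand: 543 - 6Pb = 8 + 0.4Pb, so Pb = 83.59375.
Sellers receive Ps = 83.59375 + 20 = 103.59375; x' = 543 − 6·83.59375 = 41.4375.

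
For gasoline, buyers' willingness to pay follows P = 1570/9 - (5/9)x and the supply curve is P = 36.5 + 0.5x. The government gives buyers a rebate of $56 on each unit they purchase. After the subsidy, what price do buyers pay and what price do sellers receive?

Pre-subsidy: 1570/9 - (5/9)x = 36.5 + 0.5x gives x* = 2483/19 and P* = 1935/19.
With the rebate, buyers effectively pay Pb = Ps − 56, where Ps is the price sellers receive.
On the curves, Pb = 1570/9 - (5/9)x and Ps = 36.5 + 0.5x; the wedge Ps − Pb = 56 gives 36.5 + 0.5x − (1570/9 - (5/9)x) = 56, so x' = 3491/19.
Then Pb = 1570/9 − (5/9)·(3491/19) = 1375/19 and Ps = 36.5 + 0.5·(3491/19) = 2439/19.

Buyers pay 1375/19; sellers receive 2439/19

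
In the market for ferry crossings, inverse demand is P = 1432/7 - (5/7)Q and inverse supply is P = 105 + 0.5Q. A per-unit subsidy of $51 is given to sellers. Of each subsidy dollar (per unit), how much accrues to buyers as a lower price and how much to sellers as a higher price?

Pre-subsidy: 1432/7 - (5/7)Q = 105 + 0.5Q gives Q* = 82 and P* = 146.
With the subsidy, sellers receive Ps = Pb + 51 for each unit, where Pb is the price buyers pay.
On the curves, Pb = 1432/7 - (5/7)Q and Ps = 105 + 0.5Q; the wedge Ps − Pb = 51 gives 105 + 0.5Q − (1432/7 - (5/7)Q) = 51, so Q' = 124.
Then Pb = 1432/7 − (5/7)·124 = 116 and Ps = 105 + 0.5·124 = 167.
Buyers' price falls by P* − Pb = 146 − 116 = 30; sellers' price rises by Ps − P* = 167 − 146 = 21.

Buyers gain $30 per unit; sellers gain $21 per unit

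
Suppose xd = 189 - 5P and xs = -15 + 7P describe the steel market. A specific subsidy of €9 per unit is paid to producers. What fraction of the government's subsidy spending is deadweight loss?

DWL / government spending = 105/1042

Pre-subsidy: 189 - 5P = -15 + 7P gives P* = 17, x* = 104.
With the subsidy, sellers receive Ps = Pb + 9 for each unit, where Pb is the price buyers pay.
Supply in terms of Pb becomes xs = -15 + 7(Pb + 9) = 48 + 7Pb. Setting this equal to demand: 189 - 5Pb = 48 + 7Pb, so Pb = 11.75.
Sellers receive Ps = 11.75 + 9 = 20.75; x' = 189 − 5·11.75 = 130.25.
ΔCS = ½(104 + 130.25)(17 − 11.75) = 614.90625; ΔPS = ½(104 + 130.25)(20.75 − 17) = 439.21875.
Government spending = 9 × 130.25 = 1172.25.
DWL = ½ × 9 × (130.25 − 104) = 118.125; fraction = 118.125 / 1172.25 = 105/1042.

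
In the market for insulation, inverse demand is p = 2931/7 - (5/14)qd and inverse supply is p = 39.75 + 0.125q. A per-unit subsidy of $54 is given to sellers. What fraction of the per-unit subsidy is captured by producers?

Pre-subsidy: 2931/7 - (5/14)q = 39.75 + 0.125q gives q* = 786 and p* = 138.
With the subsidy, sellers receive ps = pb + 54 for each unit, where pb is the price buyers pay.
On the curves, pb = 2931/7 - (5/14)q and ps = 39.75 + 0.125q; the wedge ps − pb = 54 gives 39.75 + 0.125q − (2931/7 - (5/14)q) = 54, so q' = 898.
Then pb = 2931/7 − (5/14)·898 = 98 and ps = 39.75 + 0.125·898 = 152.
Buyers' price falls by p* − pb = 138 − 98 = 40; sellers' price rises by ps − p* = 152 − 138 = 14.
So producers capture 14/54 = 7/27 of each unit of subsidy.

Producer share = 7/27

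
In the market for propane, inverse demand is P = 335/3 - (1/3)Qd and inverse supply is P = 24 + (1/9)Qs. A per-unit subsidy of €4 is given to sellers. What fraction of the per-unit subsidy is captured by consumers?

Pre-subsidy: 335/3 - (1/3)Q = 24 + (1/9)Q gives Q* = 197.25 and P* = 551/12.
With the subsidy, sellers receive Ps = Pb + 4 for each unit, where Pb is the price buyers pay.
On the curves, Pb = 335/3 - (1/3)Q and Ps = 24 + (1/9)Q; the wedge Ps − Pb = 4 gives 24 + (1/9)Q − (335/3 - (1/3)Q) = 4, so Q' = 206.25.
Then Pb = 335/3 − (1/3)·206.25 = 515/12 and Ps = 24 + (1/9)·206.25 = 563/12.
Buyers' price falls by P* − Pb = 551/12 − 515/12 = 3; sellers' price rises by Ps − P* = 563/12 − 551/12 = 1.
So consumers capture 3/4 = 0.75 of each unit of subsidy.

Consumer share = 0.75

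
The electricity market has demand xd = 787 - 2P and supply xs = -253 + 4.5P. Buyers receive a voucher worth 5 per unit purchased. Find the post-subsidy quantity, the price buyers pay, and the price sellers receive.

Pre-subsidy: 787 - 2P = -253 + 4.5P gives P* = 160, x* = 467.
With the rebate, buyers effectively pay Pb = Ps − 5, where Ps is the price sellers receive.
Demand in terms of Ps becomes xd = 787 − 2(Ps − 5) = 797 - 2Ps. Setting this equal to supply: 797 - 2Ps = -253 + 4.5Ps, so Ps = 2100/13.
Buyers pay Pb = 2100/13 − 5 = 2035/13; x' = -253 + 4.5·(2100/13) = 6161/13.

x' = 6161/13; buyers pay 2035/13; sellers receive 2100/13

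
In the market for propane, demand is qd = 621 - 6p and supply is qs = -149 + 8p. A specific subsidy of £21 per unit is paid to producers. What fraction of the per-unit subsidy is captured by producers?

Pre-subsidy: 621 - 6p = -149 + 8p gives p* = 55, q* = 291.
With the subsidy, sellers receive ps = pb + 21 for each unit, where pb is the price buyers pay.
Supply in terms of pb becomes qs = -149 + 8(pb + 21) = 19 + 8pb. Setting this equal to demand: 621 - 6pb = 19 + 8pb, so pb = 43.
Sellers receive ps = 43 + 21 = 64; q' = 621 − 6·43 = 363.
Buyers' price falls by p* − pb = 55 − 43 = 12; sellers' price rises by ps − p* = 64 − 55 = 9.
So producers capture 9/21 = 3/7 of each unit of subsidy.

Producer share = 3/7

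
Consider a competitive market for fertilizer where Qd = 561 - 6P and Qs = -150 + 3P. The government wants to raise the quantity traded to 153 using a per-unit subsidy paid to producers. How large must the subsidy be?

Required subsidy s = 33 per unit

At Q = 153, invert demand for the buyer price: Pb = (561 − 153)/6 = 68; invert supply for the seller price: Ps = (153 − (-150))/3 = 101.
The subsidy must fill the gap: s = Ps − Pb = 101 − 68 = 33.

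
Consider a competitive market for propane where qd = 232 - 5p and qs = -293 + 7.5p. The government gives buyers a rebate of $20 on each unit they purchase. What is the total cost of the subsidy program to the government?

Pre-subsidy: 232 - 5p = -293 + 7.5p gives p* = 42, q* = 22.
With the rebate, buyers effectively pay pb = ps − 20, where ps is the price sellers receive.
Demand in terms of ps becomes qd = 232 − 5(ps − 20) = 332 - 5ps. Setting this equal to supply: 332 - 5ps = -293 + 7.5ps, so ps = 50.
Buyers pay pb = 50 − 20 = 30; q' = -293 + 7.5·50 = 82.
Government outlay = subsidy × quantity = 20 × 82 = 1640.

Government cost = $1640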